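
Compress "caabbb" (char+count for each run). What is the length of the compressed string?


Input: caabbb
Runs:
  'c' x 1 => "c1"
  'a' x 2 => "a2"
  'b' x 3 => "b3"
Compressed: "c1a2b3"
Compressed length: 6

6


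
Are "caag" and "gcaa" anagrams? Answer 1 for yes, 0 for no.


Strings: "caag", "gcaa"
Sorted first:  aacg
Sorted second: aacg
Sorted forms match => anagrams

1


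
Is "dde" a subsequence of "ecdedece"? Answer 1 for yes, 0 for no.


Check if "dde" is a subsequence of "ecdedece"
Greedy scan:
  Position 0 ('e'): no match needed
  Position 1 ('c'): no match needed
  Position 2 ('d'): matches sub[0] = 'd'
  Position 3 ('e'): no match needed
  Position 4 ('d'): matches sub[1] = 'd'
  Position 5 ('e'): matches sub[2] = 'e'
  Position 6 ('c'): no match needed
  Position 7 ('e'): no match needed
All 3 characters matched => is a subsequence

1


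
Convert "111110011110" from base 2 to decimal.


Input: "111110011110" in base 2
Positional expansion:
  Digit '1' (value 1) x 2^11 = 2048
  Digit '1' (value 1) x 2^10 = 1024
  Digit '1' (value 1) x 2^9 = 512
  Digit '1' (value 1) x 2^8 = 256
  Digit '1' (value 1) x 2^7 = 128
  Digit '0' (value 0) x 2^6 = 0
  Digit '0' (value 0) x 2^5 = 0
  Digit '1' (value 1) x 2^4 = 16
  Digit '1' (value 1) x 2^3 = 8
  Digit '1' (value 1) x 2^2 = 4
  Digit '1' (value 1) x 2^1 = 2
  Digit '0' (value 0) x 2^0 = 0
Sum = 3998

3998


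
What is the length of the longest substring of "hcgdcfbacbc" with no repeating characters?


Input: "hcgdcfbacbc"
Sliding window (track last position of each char):
  Position 0 ('h'): window [0,0] length 1 -- new best
  Position 1 ('c'): window [0,1] length 2 -- new best
  Position 2 ('g'): window [0,2] length 3 -- new best
  Position 3 ('d'): window [0,3] length 4 -- new best
  Position 4 ('c'): repeat (last at 1), move window start to 2
  Position 4 ('c'): window [2,4] length 3
  Position 5 ('f'): window [2,5] length 4
  Position 6 ('b'): window [2,6] length 5 -- new best
  Position 7 ('a'): window [2,7] length 6 -- new best
  Position 8 ('c'): repeat (last at 4), move window start to 5
  Position 8 ('c'): window [5,8] length 4
  Position 9 ('b'): repeat (last at 6), move window start to 7
  Position 9 ('b'): window [7,9] length 3
  Position 10 ('c'): repeat (last at 8), move window start to 9
  Position 10 ('c'): window [9,10] length 2
Longest substring with no repeats: "gdcfba" with length 6

6


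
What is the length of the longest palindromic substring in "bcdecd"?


Input: "bcdecd"
Checking substrings for palindromes:
  No multi-char palindromic substrings found
Longest palindromic substring: "b" with length 1

1


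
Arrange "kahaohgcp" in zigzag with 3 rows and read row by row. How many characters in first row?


Zigzag "kahaohgcp" into 3 rows:
Placing characters:
  'k' => row 0
  'a' => row 1
  'h' => row 2
  'a' => row 1
  'o' => row 0
  'h' => row 1
  'g' => row 2
  'c' => row 1
  'p' => row 0
Rows:
  Row 0: "kop"
  Row 1: "aahc"
  Row 2: "hg"
First row length: 3

3


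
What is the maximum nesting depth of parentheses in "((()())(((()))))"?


Input: "((()())(((()))))"
Tracking depth:
  Position 0 '(': depth becomes 1
  Position 1 '(': depth becomes 2
  Position 2 '(': depth becomes 3
  Position 3 ')': depth becomes 2
  Position 4 '(': depth becomes 3
  Position 5 ')': depth becomes 2
  Position 6 ')': depth becomes 1
  Position 7 '(': depth becomes 2
  Position 8 '(': depth becomes 3
  Position 9 '(': depth becomes 4
  Position 10 '(': depth becomes 5
  Position 11 ')': depth becomes 4
  Position 12 ')': depth becomes 3
  Position 13 ')': depth becomes 2
  Position 14 ')': depth becomes 1
  Position 15 ')': depth becomes 0
Maximum depth reached: 5

5


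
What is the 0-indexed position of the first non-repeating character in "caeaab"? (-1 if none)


Input: caeaab
Character frequencies:
  'a': 3
  'b': 1
  'c': 1
  'e': 1
Scanning left to right for freq == 1:
  Position 0 ('c'): unique! => answer = 0

0


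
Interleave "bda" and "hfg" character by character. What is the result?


Interleaving "bda" and "hfg":
  Position 0: 'b' from first, 'h' from second => "bh"
  Position 1: 'd' from first, 'f' from second => "df"
  Position 2: 'a' from first, 'g' from second => "ag"
Result: bhdfag

bhdfag


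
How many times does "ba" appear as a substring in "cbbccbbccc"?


Searching for "ba" in "cbbccbbccc"
Scanning each position:
  Position 0: "cb" => no
  Position 1: "bb" => no
  Position 2: "bc" => no
  Position 3: "cc" => no
  Position 4: "cb" => no
  Position 5: "bb" => no
  Position 6: "bc" => no
  Position 7: "cc" => no
  Position 8: "cc" => no
Total occurrences: 0

0


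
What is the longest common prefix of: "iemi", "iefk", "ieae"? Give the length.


Words: iemi, iefk, ieae
  Position 0: all 'i' => match
  Position 1: all 'e' => match
  Position 2: ('m', 'f', 'a') => mismatch, stop
LCP = "ie" (length 2)

2


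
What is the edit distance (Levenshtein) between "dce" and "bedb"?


Computing edit distance: "dce" -> "bedb"
DP table:
           b    e    d    b
      0    1    2    3    4
  d   1    1    2    2    3
  c   2    2    2    3    3
  e   3    3    2    3    4
Edit distance = dp[3][4] = 4

4


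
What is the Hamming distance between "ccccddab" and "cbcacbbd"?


Comparing "ccccddab" and "cbcacbbd" position by position:
  Position 0: 'c' vs 'c' => same
  Position 1: 'c' vs 'b' => differ
  Position 2: 'c' vs 'c' => same
  Position 3: 'c' vs 'a' => differ
  Position 4: 'd' vs 'c' => differ
  Position 5: 'd' vs 'b' => differ
  Position 6: 'a' vs 'b' => differ
  Position 7: 'b' vs 'd' => differ
Total differences (Hamming distance): 6

6


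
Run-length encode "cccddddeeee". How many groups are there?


Input: cccddddeeee
Scanning for consecutive runs:
  Group 1: 'c' x 3 (positions 0-2)
  Group 2: 'd' x 4 (positions 3-6)
  Group 3: 'e' x 4 (positions 7-10)
Total groups: 3

3


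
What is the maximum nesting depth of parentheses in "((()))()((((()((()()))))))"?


Input: "((()))()((((()((()()))))))"
Tracking depth:
  Position 0 '(': depth becomes 1
  Position 1 '(': depth becomes 2
  Position 2 '(': depth becomes 3
  Position 3 ')': depth becomes 2
  Position 4 ')': depth becomes 1
  Position 5 ')': depth becomes 0
  Position 6 '(': depth becomes 1
  Position 7 ')': depth becomes 0
  Position 8 '(': depth becomes 1
  Position 9 '(': depth becomes 2
  Position 10 '(': depth becomes 3
  Position 11 '(': depth becomes 4
  Position 12 '(': depth becomes 5
  Position 13 ')': depth becomes 4
  Position 14 '(': depth becomes 5
  Position 15 '(': depth becomes 6
  Position 16 '(': depth becomes 7
  Position 17 ')': depth becomes 6
  Position 18 '(': depth becomes 7
  Position 19 ')': depth becomes 6
  Position 20 ')': depth becomes 5
  Position 21 ')': depth becomes 4
  Position 22 ')': depth becomes 3
  Position 23 ')': depth becomes 2
  Position 24 ')': depth becomes 1
  Position 25 ')': depth becomes 0
Maximum depth reached: 7

7


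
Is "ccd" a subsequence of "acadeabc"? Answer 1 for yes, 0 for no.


Check if "ccd" is a subsequence of "acadeabc"
Greedy scan:
  Position 0 ('a'): no match needed
  Position 1 ('c'): matches sub[0] = 'c'
  Position 2 ('a'): no match needed
  Position 3 ('d'): no match needed
  Position 4 ('e'): no match needed
  Position 5 ('a'): no match needed
  Position 6 ('b'): no match needed
  Position 7 ('c'): matches sub[1] = 'c'
Only matched 2/3 characters => not a subsequence

0


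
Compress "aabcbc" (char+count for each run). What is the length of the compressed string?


Input: aabcbc
Runs:
  'a' x 2 => "a2"
  'b' x 1 => "b1"
  'c' x 1 => "c1"
  'b' x 1 => "b1"
  'c' x 1 => "c1"
Compressed: "a2b1c1b1c1"
Compressed length: 10

10


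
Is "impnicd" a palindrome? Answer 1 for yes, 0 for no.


Input: impnicd
Reversed: dcinpmi
  Compare pos 0 ('i') with pos 6 ('d'): MISMATCH
  Compare pos 1 ('m') with pos 5 ('c'): MISMATCH
  Compare pos 2 ('p') with pos 4 ('i'): MISMATCH
Result: not a palindrome

0


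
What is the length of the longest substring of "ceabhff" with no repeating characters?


Input: "ceabhff"
Sliding window (track last position of each char):
  Position 0 ('c'): window [0,0] length 1 -- new best
  Position 1 ('e'): window [0,1] length 2 -- new best
  Position 2 ('a'): window [0,2] length 3 -- new best
  Position 3 ('b'): window [0,3] length 4 -- new best
  Position 4 ('h'): window [0,4] length 5 -- new best
  Position 5 ('f'): window [0,5] length 6 -- new best
  Position 6 ('f'): repeat (last at 5), move window start to 6
  Position 6 ('f'): window [6,6] length 1
Longest substring with no repeats: "ceabhf" with length 6

6


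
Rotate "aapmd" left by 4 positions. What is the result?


Input: "aapmd", rotate left by 4
First 4 characters: "aapm"
Remaining characters: "d"
Concatenate remaining + first: "d" + "aapm" = "daapm"

daapm


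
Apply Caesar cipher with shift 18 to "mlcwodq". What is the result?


Caesar cipher: shift "mlcwodq" by 18
  'm' (pos 12) + 18 = pos 4 = 'e'
  'l' (pos 11) + 18 = pos 3 = 'd'
  'c' (pos 2) + 18 = pos 20 = 'u'
  'w' (pos 22) + 18 = pos 14 = 'o'
  'o' (pos 14) + 18 = pos 6 = 'g'
  'd' (pos 3) + 18 = pos 21 = 'v'
  'q' (pos 16) + 18 = pos 8 = 'i'
Result: eduogvi

eduogvi


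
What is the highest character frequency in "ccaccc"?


Input: ccaccc
Character counts:
  'a': 1
  'c': 5
Maximum frequency: 5

5


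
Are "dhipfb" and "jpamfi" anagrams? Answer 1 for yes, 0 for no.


Strings: "dhipfb", "jpamfi"
Sorted first:  bdfhip
Sorted second: afijmp
Differ at position 0: 'b' vs 'a' => not anagrams

0


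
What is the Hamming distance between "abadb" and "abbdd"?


Comparing "abadb" and "abbdd" position by position:
  Position 0: 'a' vs 'a' => same
  Position 1: 'b' vs 'b' => same
  Position 2: 'a' vs 'b' => differ
  Position 3: 'd' vs 'd' => same
  Position 4: 'b' vs 'd' => differ
Total differences (Hamming distance): 2

2


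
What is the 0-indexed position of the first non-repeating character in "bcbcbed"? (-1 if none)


Input: bcbcbed
Character frequencies:
  'b': 3
  'c': 2
  'd': 1
  'e': 1
Scanning left to right for freq == 1:
  Position 0 ('b'): freq=3, skip
  Position 1 ('c'): freq=2, skip
  Position 2 ('b'): freq=3, skip
  Position 3 ('c'): freq=2, skip
  Position 4 ('b'): freq=3, skip
  Position 5 ('e'): unique! => answer = 5

5


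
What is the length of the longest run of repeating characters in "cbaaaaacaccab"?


Input: "cbaaaaacaccab"
Scanning for longest run:
  Position 1 ('b'): new char, reset run to 1
  Position 2 ('a'): new char, reset run to 1
  Position 3 ('a'): continues run of 'a', length=2
  Position 4 ('a'): continues run of 'a', length=3
  Position 5 ('a'): continues run of 'a', length=4
  Position 6 ('a'): continues run of 'a', length=5
  Position 7 ('c'): new char, reset run to 1
  Position 8 ('a'): new char, reset run to 1
  Position 9 ('c'): new char, reset run to 1
  Position 10 ('c'): continues run of 'c', length=2
  Position 11 ('a'): new char, reset run to 1
  Position 12 ('b'): new char, reset run to 1
Longest run: 'a' with length 5

5


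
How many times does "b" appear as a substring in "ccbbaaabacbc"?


Searching for "b" in "ccbbaaabacbc"
Scanning each position:
  Position 0: "c" => no
  Position 1: "c" => no
  Position 2: "b" => MATCH
  Position 3: "b" => MATCH
  Position 4: "a" => no
  Position 5: "a" => no
  Position 6: "a" => no
  Position 7: "b" => MATCH
  Position 8: "a" => no
  Position 9: "c" => no
  Position 10: "b" => MATCH
  Position 11: "c" => no
Total occurrences: 4

4


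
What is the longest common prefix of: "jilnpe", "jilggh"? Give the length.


Words: jilnpe, jilggh
  Position 0: all 'j' => match
  Position 1: all 'i' => match
  Position 2: all 'l' => match
  Position 3: ('n', 'g') => mismatch, stop
LCP = "jil" (length 3)

3


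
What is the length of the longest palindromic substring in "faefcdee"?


Input: "faefcdee"
Checking substrings for palindromes:
  [6:8] "ee" (len 2) => palindrome
Longest palindromic substring: "ee" with length 2

2


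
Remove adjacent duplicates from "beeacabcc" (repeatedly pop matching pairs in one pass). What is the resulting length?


Input: beeacabcc
Stack-based adjacent duplicate removal:
  Read 'b': push. Stack: b
  Read 'e': push. Stack: be
  Read 'e': matches stack top 'e' => pop. Stack: b
  Read 'a': push. Stack: ba
  Read 'c': push. Stack: bac
  Read 'a': push. Stack: baca
  Read 'b': push. Stack: bacab
  Read 'c': push. Stack: bacabc
  Read 'c': matches stack top 'c' => pop. Stack: bacab
Final stack: "bacab" (length 5)

5


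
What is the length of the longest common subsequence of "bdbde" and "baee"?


LCS of "bdbde" and "baee"
DP table:
           b    a    e    e
      0    0    0    0    0
  b   0    1    1    1    1
  d   0    1    1    1    1
  b   0    1    1    1    1
  d   0    1    1    1    1
  e   0    1    1    2    2
LCS length = dp[5][4] = 2

2


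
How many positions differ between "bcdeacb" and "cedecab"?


Comparing "bcdeacb" and "cedecab" position by position:
  Position 0: 'b' vs 'c' => DIFFER
  Position 1: 'c' vs 'e' => DIFFER
  Position 2: 'd' vs 'd' => same
  Position 3: 'e' vs 'e' => same
  Position 4: 'a' vs 'c' => DIFFER
  Position 5: 'c' vs 'a' => DIFFER
  Position 6: 'b' vs 'b' => same
Positions that differ: 4

4


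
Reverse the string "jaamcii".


Input: jaamcii
Reading characters right to left:
  Position 6: 'i'
  Position 5: 'i'
  Position 4: 'c'
  Position 3: 'm'
  Position 2: 'a'
  Position 1: 'a'
  Position 0: 'j'
Reversed: iicmaaj

iicmaaj


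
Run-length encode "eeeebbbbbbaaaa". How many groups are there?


Input: eeeebbbbbbaaaa
Scanning for consecutive runs:
  Group 1: 'e' x 4 (positions 0-3)
  Group 2: 'b' x 6 (positions 4-9)
  Group 3: 'a' x 4 (positions 10-13)
Total groups: 3

3


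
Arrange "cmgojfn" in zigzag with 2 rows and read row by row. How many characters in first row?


Zigzag "cmgojfn" into 2 rows:
Placing characters:
  'c' => row 0
  'm' => row 1
  'g' => row 0
  'o' => row 1
  'j' => row 0
  'f' => row 1
  'n' => row 0
Rows:
  Row 0: "cgjn"
  Row 1: "mof"
First row length: 4

4


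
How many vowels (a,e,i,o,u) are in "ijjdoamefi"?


Input: ijjdoamefi
Checking each character:
  'i' at position 0: vowel (running total: 1)
  'j' at position 1: consonant
  'j' at position 2: consonant
  'd' at position 3: consonant
  'o' at position 4: vowel (running total: 2)
  'a' at position 5: vowel (running total: 3)
  'm' at position 6: consonant
  'e' at position 7: vowel (running total: 4)
  'f' at position 8: consonant
  'i' at position 9: vowel (running total: 5)
Total vowels: 5

5


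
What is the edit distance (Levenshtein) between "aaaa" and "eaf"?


Computing edit distance: "aaaa" -> "eaf"
DP table:
           e    a    f
      0    1    2    3
  a   1    1    1    2
  a   2    2    1    2
  a   3    3    2    2
  a   4    4    3    3
Edit distance = dp[4][3] = 3

3


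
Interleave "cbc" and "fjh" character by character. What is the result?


Interleaving "cbc" and "fjh":
  Position 0: 'c' from first, 'f' from second => "cf"
  Position 1: 'b' from first, 'j' from second => "bj"
  Position 2: 'c' from first, 'h' from second => "ch"
Result: cfbjch

cfbjch


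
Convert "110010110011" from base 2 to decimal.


Input: "110010110011" in base 2
Positional expansion:
  Digit '1' (value 1) x 2^11 = 2048
  Digit '1' (value 1) x 2^10 = 1024
  Digit '0' (value 0) x 2^9 = 0
  Digit '0' (value 0) x 2^8 = 0
  Digit '1' (value 1) x 2^7 = 128
  Digit '0' (value 0) x 2^6 = 0
  Digit '1' (value 1) x 2^5 = 32
  Digit '1' (value 1) x 2^4 = 16
  Digit '0' (value 0) x 2^3 = 0
  Digit '0' (value 0) x 2^2 = 0
  Digit '1' (value 1) x 2^1 = 2
  Digit '1' (value 1) x 2^0 = 1
Sum = 3251

3251


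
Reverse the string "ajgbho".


Input: ajgbho
Reading characters right to left:
  Position 5: 'o'
  Position 4: 'h'
  Position 3: 'b'
  Position 2: 'g'
  Position 1: 'j'
  Position 0: 'a'
Reversed: ohbgja

ohbgja


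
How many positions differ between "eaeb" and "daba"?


Comparing "eaeb" and "daba" position by position:
  Position 0: 'e' vs 'd' => DIFFER
  Position 1: 'a' vs 'a' => same
  Position 2: 'e' vs 'b' => DIFFER
  Position 3: 'b' vs 'a' => DIFFER
Positions that differ: 3

3


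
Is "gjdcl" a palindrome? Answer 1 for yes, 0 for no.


Input: gjdcl
Reversed: lcdjg
  Compare pos 0 ('g') with pos 4 ('l'): MISMATCH
  Compare pos 1 ('j') with pos 3 ('c'): MISMATCH
Result: not a palindrome

0


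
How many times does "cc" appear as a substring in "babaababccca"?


Searching for "cc" in "babaababccca"
Scanning each position:
  Position 0: "ba" => no
  Position 1: "ab" => no
  Position 2: "ba" => no
  Position 3: "aa" => no
  Position 4: "ab" => no
  Position 5: "ba" => no
  Position 6: "ab" => no
  Position 7: "bc" => no
  Position 8: "cc" => MATCH
  Position 9: "cc" => MATCH
  Position 10: "ca" => no
Total occurrences: 2

2


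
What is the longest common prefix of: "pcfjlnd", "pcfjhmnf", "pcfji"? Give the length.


Words: pcfjlnd, pcfjhmnf, pcfji
  Position 0: all 'p' => match
  Position 1: all 'c' => match
  Position 2: all 'f' => match
  Position 3: all 'j' => match
  Position 4: ('l', 'h', 'i') => mismatch, stop
LCP = "pcfj" (length 4)

4


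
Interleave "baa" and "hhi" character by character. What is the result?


Interleaving "baa" and "hhi":
  Position 0: 'b' from first, 'h' from second => "bh"
  Position 1: 'a' from first, 'h' from second => "ah"
  Position 2: 'a' from first, 'i' from second => "ai"
Result: bhahai

bhahai


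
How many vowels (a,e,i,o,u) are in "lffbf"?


Input: lffbf
Checking each character:
  'l' at position 0: consonant
  'f' at position 1: consonant
  'f' at position 2: consonant
  'b' at position 3: consonant
  'f' at position 4: consonant
Total vowels: 0

0


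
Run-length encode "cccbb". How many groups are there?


Input: cccbb
Scanning for consecutive runs:
  Group 1: 'c' x 3 (positions 0-2)
  Group 2: 'b' x 2 (positions 3-4)
Total groups: 2

2


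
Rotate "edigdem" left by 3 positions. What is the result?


Input: "edigdem", rotate left by 3
First 3 characters: "edi"
Remaining characters: "gdem"
Concatenate remaining + first: "gdem" + "edi" = "gdemedi"

gdemedi


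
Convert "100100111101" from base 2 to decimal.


Input: "100100111101" in base 2
Positional expansion:
  Digit '1' (value 1) x 2^11 = 2048
  Digit '0' (value 0) x 2^10 = 0
  Digit '0' (value 0) x 2^9 = 0
  Digit '1' (value 1) x 2^8 = 256
  Digit '0' (value 0) x 2^7 = 0
  Digit '0' (value 0) x 2^6 = 0
  Digit '1' (value 1) x 2^5 = 32
  Digit '1' (value 1) x 2^4 = 16
  Digit '1' (value 1) x 2^3 = 8
  Digit '1' (value 1) x 2^2 = 4
  Digit '0' (value 0) x 2^1 = 0
  Digit '1' (value 1) x 2^0 = 1
Sum = 2365

2365


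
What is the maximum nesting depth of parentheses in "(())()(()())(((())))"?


Input: "(())()(()())(((())))"
Tracking depth:
  Position 0 '(': depth becomes 1
  Position 1 '(': depth becomes 2
  Position 2 ')': depth becomes 1
  Position 3 ')': depth becomes 0
  Position 4 '(': depth becomes 1
  Position 5 ')': depth becomes 0
  Position 6 '(': depth becomes 1
  Position 7 '(': depth becomes 2
  Position 8 ')': depth becomes 1
  Position 9 '(': depth becomes 2
  Position 10 ')': depth becomes 1
  Position 11 ')': depth becomes 0
  Position 12 '(': depth becomes 1
  Position 13 '(': depth becomes 2
  Position 14 '(': depth becomes 3
  Position 15 '(': depth becomes 4
  Position 16 ')': depth becomes 3
  Position 17 ')': depth becomes 2
  Position 18 ')': depth becomes 1
  Position 19 ')': depth becomes 0
Maximum depth reached: 4

4


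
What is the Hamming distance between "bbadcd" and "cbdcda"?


Comparing "bbadcd" and "cbdcda" position by position:
  Position 0: 'b' vs 'c' => differ
  Position 1: 'b' vs 'b' => same
  Position 2: 'a' vs 'd' => differ
  Position 3: 'd' vs 'c' => differ
  Position 4: 'c' vs 'd' => differ
  Position 5: 'd' vs 'a' => differ
Total differences (Hamming distance): 5

5


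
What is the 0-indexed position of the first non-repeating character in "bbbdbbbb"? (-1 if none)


Input: bbbdbbbb
Character frequencies:
  'b': 7
  'd': 1
Scanning left to right for freq == 1:
  Position 0 ('b'): freq=7, skip
  Position 1 ('b'): freq=7, skip
  Position 2 ('b'): freq=7, skip
  Position 3 ('d'): unique! => answer = 3

3


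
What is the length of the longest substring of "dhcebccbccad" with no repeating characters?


Input: "dhcebccbccad"
Sliding window (track last position of each char):
  Position 0 ('d'): window [0,0] length 1 -- new best
  Position 1 ('h'): window [0,1] length 2 -- new best
  Position 2 ('c'): window [0,2] length 3 -- new best
  Position 3 ('e'): window [0,3] length 4 -- new best
  Position 4 ('b'): window [0,4] length 5 -- new best
  Position 5 ('c'): repeat (last at 2), move window start to 3
  Position 5 ('c'): window [3,5] length 3
  Position 6 ('c'): repeat (last at 5), move window start to 6
  Position 6 ('c'): window [6,6] length 1
  Position 7 ('b'): window [6,7] length 2
  Position 8 ('c'): repeat (last at 6), move window start to 7
  Position 8 ('c'): window [7,8] length 2
  Position 9 ('c'): repeat (last at 8), move window start to 9
  Position 9 ('c'): window [9,9] length 1
  Position 10 ('a'): window [9,10] length 2
  Position 11 ('d'): window [9,11] length 3
Longest substring with no repeats: "dhceb" with length 5

5


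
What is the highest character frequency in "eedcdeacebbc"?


Input: eedcdeacebbc
Character counts:
  'a': 1
  'b': 2
  'c': 3
  'd': 2
  'e': 4
Maximum frequency: 4

4


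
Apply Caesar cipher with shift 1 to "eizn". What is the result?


Caesar cipher: shift "eizn" by 1
  'e' (pos 4) + 1 = pos 5 = 'f'
  'i' (pos 8) + 1 = pos 9 = 'j'
  'z' (pos 25) + 1 = pos 0 = 'a'
  'n' (pos 13) + 1 = pos 14 = 'o'
Result: fjao

fjao


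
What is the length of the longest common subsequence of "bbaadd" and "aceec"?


LCS of "bbaadd" and "aceec"
DP table:
           a    c    e    e    c
      0    0    0    0    0    0
  b   0    0    0    0    0    0
  b   0    0    0    0    0    0
  a   0    1    1    1    1    1
  a   0    1    1    1    1    1
  d   0    1    1    1    1    1
  d   0    1    1    1    1    1
LCS length = dp[6][5] = 1

1


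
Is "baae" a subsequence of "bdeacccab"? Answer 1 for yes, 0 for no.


Check if "baae" is a subsequence of "bdeacccab"
Greedy scan:
  Position 0 ('b'): matches sub[0] = 'b'
  Position 1 ('d'): no match needed
  Position 2 ('e'): no match needed
  Position 3 ('a'): matches sub[1] = 'a'
  Position 4 ('c'): no match needed
  Position 5 ('c'): no match needed
  Position 6 ('c'): no match needed
  Position 7 ('a'): matches sub[2] = 'a'
  Position 8 ('b'): no match needed
Only matched 3/4 characters => not a subsequence

0


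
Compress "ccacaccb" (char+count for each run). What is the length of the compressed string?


Input: ccacaccb
Runs:
  'c' x 2 => "c2"
  'a' x 1 => "a1"
  'c' x 1 => "c1"
  'a' x 1 => "a1"
  'c' x 2 => "c2"
  'b' x 1 => "b1"
Compressed: "c2a1c1a1c2b1"
Compressed length: 12

12


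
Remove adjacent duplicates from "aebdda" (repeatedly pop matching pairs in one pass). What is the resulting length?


Input: aebdda
Stack-based adjacent duplicate removal:
  Read 'a': push. Stack: a
  Read 'e': push. Stack: ae
  Read 'b': push. Stack: aeb
  Read 'd': push. Stack: aebd
  Read 'd': matches stack top 'd' => pop. Stack: aeb
  Read 'a': push. Stack: aeba
Final stack: "aeba" (length 4)

4


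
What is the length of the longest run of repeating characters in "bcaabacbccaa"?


Input: "bcaabacbccaa"
Scanning for longest run:
  Position 1 ('c'): new char, reset run to 1
  Position 2 ('a'): new char, reset run to 1
  Position 3 ('a'): continues run of 'a', length=2
  Position 4 ('b'): new char, reset run to 1
  Position 5 ('a'): new char, reset run to 1
  Position 6 ('c'): new char, reset run to 1
  Position 7 ('b'): new char, reset run to 1
  Position 8 ('c'): new char, reset run to 1
  Position 9 ('c'): continues run of 'c', length=2
  Position 10 ('a'): new char, reset run to 1
  Position 11 ('a'): continues run of 'a', length=2
Longest run: 'a' with length 2

2


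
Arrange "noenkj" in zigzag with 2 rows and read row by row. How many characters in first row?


Zigzag "noenkj" into 2 rows:
Placing characters:
  'n' => row 0
  'o' => row 1
  'e' => row 0
  'n' => row 1
  'k' => row 0
  'j' => row 1
Rows:
  Row 0: "nek"
  Row 1: "onj"
First row length: 3

3


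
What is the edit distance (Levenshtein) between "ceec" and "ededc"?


Computing edit distance: "ceec" -> "ededc"
DP table:
           e    d    e    d    c
      0    1    2    3    4    5
  c   1    1    2    3    4    4
  e   2    1    2    2    3    4
  e   3    2    2    2    3    4
  c   4    3    3    3    3    3
Edit distance = dp[4][5] = 3

3


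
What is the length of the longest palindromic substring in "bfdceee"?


Input: "bfdceee"
Checking substrings for palindromes:
  [4:7] "eee" (len 3) => palindrome
  [4:6] "ee" (len 2) => palindrome
  [5:7] "ee" (len 2) => palindrome
Longest palindromic substring: "eee" with length 3

3


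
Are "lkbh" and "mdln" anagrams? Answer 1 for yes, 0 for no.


Strings: "lkbh", "mdln"
Sorted first:  bhkl
Sorted second: dlmn
Differ at position 0: 'b' vs 'd' => not anagrams

0


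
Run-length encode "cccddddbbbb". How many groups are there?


Input: cccddddbbbb
Scanning for consecutive runs:
  Group 1: 'c' x 3 (positions 0-2)
  Group 2: 'd' x 4 (positions 3-6)
  Group 3: 'b' x 4 (positions 7-10)
Total groups: 3

3


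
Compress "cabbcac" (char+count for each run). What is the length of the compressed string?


Input: cabbcac
Runs:
  'c' x 1 => "c1"
  'a' x 1 => "a1"
  'b' x 2 => "b2"
  'c' x 1 => "c1"
  'a' x 1 => "a1"
  'c' x 1 => "c1"
Compressed: "c1a1b2c1a1c1"
Compressed length: 12

12


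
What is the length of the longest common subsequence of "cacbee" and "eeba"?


LCS of "cacbee" and "eeba"
DP table:
           e    e    b    a
      0    0    0    0    0
  c   0    0    0    0    0
  a   0    0    0    0    1
  c   0    0    0    0    1
  b   0    0    0    1    1
  e   0    1    1    1    1
  e   0    1    2    2    2
LCS length = dp[6][4] = 2

2


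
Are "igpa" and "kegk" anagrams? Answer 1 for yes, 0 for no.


Strings: "igpa", "kegk"
Sorted first:  agip
Sorted second: egkk
Differ at position 0: 'a' vs 'e' => not anagrams

0


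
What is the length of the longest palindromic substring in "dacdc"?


Input: "dacdc"
Checking substrings for palindromes:
  [2:5] "cdc" (len 3) => palindrome
Longest palindromic substring: "cdc" with length 3

3


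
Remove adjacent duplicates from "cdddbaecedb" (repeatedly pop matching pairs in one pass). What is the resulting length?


Input: cdddbaecedb
Stack-based adjacent duplicate removal:
  Read 'c': push. Stack: c
  Read 'd': push. Stack: cd
  Read 'd': matches stack top 'd' => pop. Stack: c
  Read 'd': push. Stack: cd
  Read 'b': push. Stack: cdb
  Read 'a': push. Stack: cdba
  Read 'e': push. Stack: cdbae
  Read 'c': push. Stack: cdbaec
  Read 'e': push. Stack: cdbaece
  Read 'd': push. Stack: cdbaeced
  Read 'b': push. Stack: cdbaecedb
Final stack: "cdbaecedb" (length 9)

9


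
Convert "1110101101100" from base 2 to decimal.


Input: "1110101101100" in base 2
Positional expansion:
  Digit '1' (value 1) x 2^12 = 4096
  Digit '1' (value 1) x 2^11 = 2048
  Digit '1' (value 1) x 2^10 = 1024
  Digit '0' (value 0) x 2^9 = 0
  Digit '1' (value 1) x 2^8 = 256
  Digit '0' (value 0) x 2^7 = 0
  Digit '1' (value 1) x 2^6 = 64
  Digit '1' (value 1) x 2^5 = 32
  Digit '0' (value 0) x 2^4 = 0
  Digit '1' (value 1) x 2^3 = 8
  Digit '1' (value 1) x 2^2 = 4
  Digit '0' (value 0) x 2^1 = 0
  Digit '0' (value 0) x 2^0 = 0
Sum = 7532

7532


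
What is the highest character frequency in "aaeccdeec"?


Input: aaeccdeec
Character counts:
  'a': 2
  'c': 3
  'd': 1
  'e': 3
Maximum frequency: 3

3


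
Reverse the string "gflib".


Input: gflib
Reading characters right to left:
  Position 4: 'b'
  Position 3: 'i'
  Position 2: 'l'
  Position 1: 'f'
  Position 0: 'g'
Reversed: bilfg

bilfg


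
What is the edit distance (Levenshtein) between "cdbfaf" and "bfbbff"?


Computing edit distance: "cdbfaf" -> "bfbbff"
DP table:
           b    f    b    b    f    f
      0    1    2    3    4    5    6
  c   1    1    2    3    4    5    6
  d   2    2    2    3    4    5    6
  b   3    2    3    2    3    4    5
  f   4    3    2    3    3    3    4
  a   5    4    3    3    4    4    4
  f   6    5    4    4    4    4    4
Edit distance = dp[6][6] = 4

4


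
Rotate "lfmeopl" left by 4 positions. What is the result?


Input: "lfmeopl", rotate left by 4
First 4 characters: "lfme"
Remaining characters: "opl"
Concatenate remaining + first: "opl" + "lfme" = "opllfme"

opllfme


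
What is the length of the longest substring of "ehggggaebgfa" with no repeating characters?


Input: "ehggggaebgfa"
Sliding window (track last position of each char):
  Position 0 ('e'): window [0,0] length 1 -- new best
  Position 1 ('h'): window [0,1] length 2 -- new best
  Position 2 ('g'): window [0,2] length 3 -- new best
  Position 3 ('g'): repeat (last at 2), move window start to 3
  Position 3 ('g'): window [3,3] length 1
  Position 4 ('g'): repeat (last at 3), move window start to 4
  Position 4 ('g'): window [4,4] length 1
  Position 5 ('g'): repeat (last at 4), move window start to 5
  Position 5 ('g'): window [5,5] length 1
  Position 6 ('a'): window [5,6] length 2
  Position 7 ('e'): window [5,7] length 3
  Position 8 ('b'): window [5,8] length 4 -- new best
  Position 9 ('g'): repeat (last at 5), move window start to 6
  Position 9 ('g'): window [6,9] length 4
  Position 10 ('f'): window [6,10] length 5 -- new best
  Position 11 ('a'): repeat (last at 6), move window start to 7
  Position 11 ('a'): window [7,11] length 5
Longest substring with no repeats: "aebgf" with length 5

5


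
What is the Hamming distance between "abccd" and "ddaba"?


Comparing "abccd" and "ddaba" position by position:
  Position 0: 'a' vs 'd' => differ
  Position 1: 'b' vs 'd' => differ
  Position 2: 'c' vs 'a' => differ
  Position 3: 'c' vs 'b' => differ
  Position 4: 'd' vs 'a' => differ
Total differences (Hamming distance): 5

5


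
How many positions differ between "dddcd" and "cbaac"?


Comparing "dddcd" and "cbaac" position by position:
  Position 0: 'd' vs 'c' => DIFFER
  Position 1: 'd' vs 'b' => DIFFER
  Position 2: 'd' vs 'a' => DIFFER
  Position 3: 'c' vs 'a' => DIFFER
  Position 4: 'd' vs 'c' => DIFFER
Positions that differ: 5

5


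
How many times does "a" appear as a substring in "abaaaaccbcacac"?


Searching for "a" in "abaaaaccbcacac"
Scanning each position:
  Position 0: "a" => MATCH
  Position 1: "b" => no
  Position 2: "a" => MATCH
  Position 3: "a" => MATCH
  Position 4: "a" => MATCH
  Position 5: "a" => MATCH
  Position 6: "c" => no
  Position 7: "c" => no
  Position 8: "b" => no
  Position 9: "c" => no
  Position 10: "a" => MATCH
  Position 11: "c" => no
  Position 12: "a" => MATCH
  Position 13: "c" => no
Total occurrences: 7

7


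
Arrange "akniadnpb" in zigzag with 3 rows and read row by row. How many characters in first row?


Zigzag "akniadnpb" into 3 rows:
Placing characters:
  'a' => row 0
  'k' => row 1
  'n' => row 2
  'i' => row 1
  'a' => row 0
  'd' => row 1
  'n' => row 2
  'p' => row 1
  'b' => row 0
Rows:
  Row 0: "aab"
  Row 1: "kidp"
  Row 2: "nn"
First row length: 3

3


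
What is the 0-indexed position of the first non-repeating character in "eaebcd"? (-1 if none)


Input: eaebcd
Character frequencies:
  'a': 1
  'b': 1
  'c': 1
  'd': 1
  'e': 2
Scanning left to right for freq == 1:
  Position 0 ('e'): freq=2, skip
  Position 1 ('a'): unique! => answer = 1

1


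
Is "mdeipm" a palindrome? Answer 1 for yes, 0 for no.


Input: mdeipm
Reversed: mpiedm
  Compare pos 0 ('m') with pos 5 ('m'): match
  Compare pos 1 ('d') with pos 4 ('p'): MISMATCH
  Compare pos 2 ('e') with pos 3 ('i'): MISMATCH
Result: not a palindrome

0


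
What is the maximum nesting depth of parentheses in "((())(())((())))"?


Input: "((())(())((())))"
Tracking depth:
  Position 0 '(': depth becomes 1
  Position 1 '(': depth becomes 2
  Position 2 '(': depth becomes 3
  Position 3 ')': depth becomes 2
  Position 4 ')': depth becomes 1
  Position 5 '(': depth becomes 2
  Position 6 '(': depth becomes 3
  Position 7 ')': depth becomes 2
  Position 8 ')': depth becomes 1
  Position 9 '(': depth becomes 2
  Position 10 '(': depth becomes 3
  Position 11 '(': depth becomes 4
  Position 12 ')': depth becomes 3
  Position 13 ')': depth becomes 2
  Position 14 ')': depth becomes 1
  Position 15 ')': depth becomes 0
Maximum depth reached: 4

4


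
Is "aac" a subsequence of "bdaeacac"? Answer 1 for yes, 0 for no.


Check if "aac" is a subsequence of "bdaeacac"
Greedy scan:
  Position 0 ('b'): no match needed
  Position 1 ('d'): no match needed
  Position 2 ('a'): matches sub[0] = 'a'
  Position 3 ('e'): no match needed
  Position 4 ('a'): matches sub[1] = 'a'
  Position 5 ('c'): matches sub[2] = 'c'
  Position 6 ('a'): no match needed
  Position 7 ('c'): no match needed
All 3 characters matched => is a subsequence

1


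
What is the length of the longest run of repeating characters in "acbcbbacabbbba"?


Input: "acbcbbacabbbba"
Scanning for longest run:
  Position 1 ('c'): new char, reset run to 1
  Position 2 ('b'): new char, reset run to 1
  Position 3 ('c'): new char, reset run to 1
  Position 4 ('b'): new char, reset run to 1
  Position 5 ('b'): continues run of 'b', length=2
  Position 6 ('a'): new char, reset run to 1
  Position 7 ('c'): new char, reset run to 1
  Position 8 ('a'): new char, reset run to 1
  Position 9 ('b'): new char, reset run to 1
  Position 10 ('b'): continues run of 'b', length=2
  Position 11 ('b'): continues run of 'b', length=3
  Position 12 ('b'): continues run of 'b', length=4
  Position 13 ('a'): new char, reset run to 1
Longest run: 'b' with length 4

4


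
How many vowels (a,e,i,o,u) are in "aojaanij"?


Input: aojaanij
Checking each character:
  'a' at position 0: vowel (running total: 1)
  'o' at position 1: vowel (running total: 2)
  'j' at position 2: consonant
  'a' at position 3: vowel (running total: 3)
  'a' at position 4: vowel (running total: 4)
  'n' at position 5: consonant
  'i' at position 6: vowel (running total: 5)
  'j' at position 7: consonant
Total vowels: 5

5


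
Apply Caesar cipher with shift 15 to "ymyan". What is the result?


Caesar cipher: shift "ymyan" by 15
  'y' (pos 24) + 15 = pos 13 = 'n'
  'm' (pos 12) + 15 = pos 1 = 'b'
  'y' (pos 24) + 15 = pos 13 = 'n'
  'a' (pos 0) + 15 = pos 15 = 'p'
  'n' (pos 13) + 15 = pos 2 = 'c'
Result: nbnpc

nbnpc


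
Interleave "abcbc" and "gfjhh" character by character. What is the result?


Interleaving "abcbc" and "gfjhh":
  Position 0: 'a' from first, 'g' from second => "ag"
  Position 1: 'b' from first, 'f' from second => "bf"
  Position 2: 'c' from first, 'j' from second => "cj"
  Position 3: 'b' from first, 'h' from second => "bh"
  Position 4: 'c' from first, 'h' from second => "ch"
Result: agbfcjbhch

agbfcjbhch


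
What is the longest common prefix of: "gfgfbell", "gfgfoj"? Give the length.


Words: gfgfbell, gfgfoj
  Position 0: all 'g' => match
  Position 1: all 'f' => match
  Position 2: all 'g' => match
  Position 3: all 'f' => match
  Position 4: ('b', 'o') => mismatch, stop
LCP = "gfgf" (length 4)

4


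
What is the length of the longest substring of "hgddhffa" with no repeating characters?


Input: "hgddhffa"
Sliding window (track last position of each char):
  Position 0 ('h'): window [0,0] length 1 -- new best
  Position 1 ('g'): window [0,1] length 2 -- new best
  Position 2 ('d'): window [0,2] length 3 -- new best
  Position 3 ('d'): repeat (last at 2), move window start to 3
  Position 3 ('d'): window [3,3] length 1
  Position 4 ('h'): window [3,4] length 2
  Position 5 ('f'): window [3,5] length 3
  Position 6 ('f'): repeat (last at 5), move window start to 6
  Position 6 ('f'): window [6,6] length 1
  Position 7 ('a'): window [6,7] length 2
Longest substring with no repeats: "hgd" with length 3

3


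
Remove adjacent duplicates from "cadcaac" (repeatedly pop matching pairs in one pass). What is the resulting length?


Input: cadcaac
Stack-based adjacent duplicate removal:
  Read 'c': push. Stack: c
  Read 'a': push. Stack: ca
  Read 'd': push. Stack: cad
  Read 'c': push. Stack: cadc
  Read 'a': push. Stack: cadca
  Read 'a': matches stack top 'a' => pop. Stack: cadc
  Read 'c': matches stack top 'c' => pop. Stack: cad
Final stack: "cad" (length 3)

3


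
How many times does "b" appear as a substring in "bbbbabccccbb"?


Searching for "b" in "bbbbabccccbb"
Scanning each position:
  Position 0: "b" => MATCH
  Position 1: "b" => MATCH
  Position 2: "b" => MATCH
  Position 3: "b" => MATCH
  Position 4: "a" => no
  Position 5: "b" => MATCH
  Position 6: "c" => no
  Position 7: "c" => no
  Position 8: "c" => no
  Position 9: "c" => no
  Position 10: "b" => MATCH
  Position 11: "b" => MATCH
Total occurrences: 7

7


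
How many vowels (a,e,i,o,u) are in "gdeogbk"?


Input: gdeogbk
Checking each character:
  'g' at position 0: consonant
  'd' at position 1: consonant
  'e' at position 2: vowel (running total: 1)
  'o' at position 3: vowel (running total: 2)
  'g' at position 4: consonant
  'b' at position 5: consonant
  'k' at position 6: consonant
Total vowels: 2

2


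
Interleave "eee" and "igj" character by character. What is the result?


Interleaving "eee" and "igj":
  Position 0: 'e' from first, 'i' from second => "ei"
  Position 1: 'e' from first, 'g' from second => "eg"
  Position 2: 'e' from first, 'j' from second => "ej"
Result: eiegej

eiegej


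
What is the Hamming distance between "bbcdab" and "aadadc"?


Comparing "bbcdab" and "aadadc" position by position:
  Position 0: 'b' vs 'a' => differ
  Position 1: 'b' vs 'a' => differ
  Position 2: 'c' vs 'd' => differ
  Position 3: 'd' vs 'a' => differ
  Position 4: 'a' vs 'd' => differ
  Position 5: 'b' vs 'c' => differ
Total differences (Hamming distance): 6

6


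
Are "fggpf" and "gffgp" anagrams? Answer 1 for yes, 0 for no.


Strings: "fggpf", "gffgp"
Sorted first:  ffggp
Sorted second: ffggp
Sorted forms match => anagrams

1


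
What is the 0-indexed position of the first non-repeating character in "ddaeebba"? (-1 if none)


Input: ddaeebba
Character frequencies:
  'a': 2
  'b': 2
  'd': 2
  'e': 2
Scanning left to right for freq == 1:
  Position 0 ('d'): freq=2, skip
  Position 1 ('d'): freq=2, skip
  Position 2 ('a'): freq=2, skip
  Position 3 ('e'): freq=2, skip
  Position 4 ('e'): freq=2, skip
  Position 5 ('b'): freq=2, skip
  Position 6 ('b'): freq=2, skip
  Position 7 ('a'): freq=2, skip
  No unique character found => answer = -1

-1


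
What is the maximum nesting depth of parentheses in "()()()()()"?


Input: "()()()()()"
Tracking depth:
  Position 0 '(': depth becomes 1
  Position 1 ')': depth becomes 0
  Position 2 '(': depth becomes 1
  Position 3 ')': depth becomes 0
  Position 4 '(': depth becomes 1
  Position 5 ')': depth becomes 0
  Position 6 '(': depth becomes 1
  Position 7 ')': depth becomes 0
  Position 8 '(': depth becomes 1
  Position 9 ')': depth becomes 0
Maximum depth reached: 1

1


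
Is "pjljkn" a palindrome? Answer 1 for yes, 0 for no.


Input: pjljkn
Reversed: nkjljp
  Compare pos 0 ('p') with pos 5 ('n'): MISMATCH
  Compare pos 1 ('j') with pos 4 ('k'): MISMATCH
  Compare pos 2 ('l') with pos 3 ('j'): MISMATCH
Result: not a palindrome

0


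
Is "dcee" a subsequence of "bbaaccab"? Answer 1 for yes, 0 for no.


Check if "dcee" is a subsequence of "bbaaccab"
Greedy scan:
  Position 0 ('b'): no match needed
  Position 1 ('b'): no match needed
  Position 2 ('a'): no match needed
  Position 3 ('a'): no match needed
  Position 4 ('c'): no match needed
  Position 5 ('c'): no match needed
  Position 6 ('a'): no match needed
  Position 7 ('b'): no match needed
Only matched 0/4 characters => not a subsequence

0
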